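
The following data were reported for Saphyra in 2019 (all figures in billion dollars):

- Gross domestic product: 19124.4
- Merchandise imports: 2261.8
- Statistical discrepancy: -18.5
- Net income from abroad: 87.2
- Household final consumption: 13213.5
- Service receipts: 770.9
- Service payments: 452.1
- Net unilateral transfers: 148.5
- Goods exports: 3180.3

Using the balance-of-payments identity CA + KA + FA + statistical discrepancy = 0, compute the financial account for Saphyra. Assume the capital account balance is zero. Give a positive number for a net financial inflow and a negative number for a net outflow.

Goods balance = 3180.3 - 2261.8 = 918.5
Services balance = 770.9 - 452.1 = 318.8
Trade balance (goods + services) = 918.5 + 318.8 = 1237.3
Net primary income = 87.2
Net secondary income = 148.5
Current account = 1237.3 + 87.2 + 148.5 = 1473.0
Financial account = -(1473.0 + (-18.5)) = -1454.5

-1454.5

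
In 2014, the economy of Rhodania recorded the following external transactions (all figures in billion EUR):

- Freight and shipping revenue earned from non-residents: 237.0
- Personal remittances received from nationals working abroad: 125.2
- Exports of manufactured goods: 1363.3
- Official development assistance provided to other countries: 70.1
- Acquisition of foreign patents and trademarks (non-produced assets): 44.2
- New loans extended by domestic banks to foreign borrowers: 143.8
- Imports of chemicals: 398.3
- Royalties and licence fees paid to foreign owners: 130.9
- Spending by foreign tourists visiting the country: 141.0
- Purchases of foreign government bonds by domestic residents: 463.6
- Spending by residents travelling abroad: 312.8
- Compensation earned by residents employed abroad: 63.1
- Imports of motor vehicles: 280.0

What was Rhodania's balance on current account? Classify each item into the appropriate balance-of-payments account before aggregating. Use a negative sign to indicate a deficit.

Goods: -398.3 - 280.0 + 1363.3 = 685.0
Services: -130.9 - 312.8 + 237.0 + 141.0 = -65.7
Primary income: 63.1
Secondary income: -70.1 + 125.2 = 55.1
Current account = 685.0 + (-65.7) + 63.1 + 55.1 = 737.5
(Excluded from the current account — capital account: acquisition of foreign patents and trademarks (non-produced assets) 44.2; financial account: new loans extended by domestic banks to foreign borrowers 143.8, purchases of foreign government bonds by domestic residents 463.6.)

737.5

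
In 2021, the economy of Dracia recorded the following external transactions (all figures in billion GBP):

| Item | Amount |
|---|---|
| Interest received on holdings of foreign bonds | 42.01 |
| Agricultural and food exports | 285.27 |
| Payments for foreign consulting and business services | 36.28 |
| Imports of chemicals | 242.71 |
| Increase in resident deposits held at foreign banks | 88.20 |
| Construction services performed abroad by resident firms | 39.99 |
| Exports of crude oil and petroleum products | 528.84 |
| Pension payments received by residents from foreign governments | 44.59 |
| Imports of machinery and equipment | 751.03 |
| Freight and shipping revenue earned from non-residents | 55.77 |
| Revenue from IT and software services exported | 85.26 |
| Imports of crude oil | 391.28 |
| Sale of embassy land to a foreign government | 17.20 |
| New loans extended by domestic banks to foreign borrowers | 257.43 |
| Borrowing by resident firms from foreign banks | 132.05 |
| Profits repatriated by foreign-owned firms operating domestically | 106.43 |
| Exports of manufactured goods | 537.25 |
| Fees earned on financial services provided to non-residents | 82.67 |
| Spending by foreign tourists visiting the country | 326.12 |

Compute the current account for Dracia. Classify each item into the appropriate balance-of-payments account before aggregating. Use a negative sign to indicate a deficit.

Goods: -242.71 - 751.03 - 391.28 + 528.84 + 285.27 + 537.25 = -33.66
Services: 326.12 + 39.99 + 55.77 - 36.28 + 85.26 + 82.67 = 553.53
Primary income: -106.43 + 42.01 = -64.42
Secondary income: 44.59
Current account = (-33.66) + 553.53 + (-64.42) + 44.59 = 500.04
(Excluded from the current account — financial account: increase in resident deposits held at foreign banks 88.20, new loans extended by domestic banks to foreign borrowers 257.43, borrowing by resident firms from foreign banks 132.05; capital account: sale of embassy land to a foreign government 17.20.)

500.04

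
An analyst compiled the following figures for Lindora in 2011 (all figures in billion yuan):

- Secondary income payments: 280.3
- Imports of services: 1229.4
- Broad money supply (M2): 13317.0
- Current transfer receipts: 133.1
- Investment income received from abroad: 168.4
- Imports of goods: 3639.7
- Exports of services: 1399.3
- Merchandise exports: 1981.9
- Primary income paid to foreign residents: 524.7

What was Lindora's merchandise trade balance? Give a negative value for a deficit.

-1657.8

Goods balance = 1981.9 - 3639.7 = -1657.8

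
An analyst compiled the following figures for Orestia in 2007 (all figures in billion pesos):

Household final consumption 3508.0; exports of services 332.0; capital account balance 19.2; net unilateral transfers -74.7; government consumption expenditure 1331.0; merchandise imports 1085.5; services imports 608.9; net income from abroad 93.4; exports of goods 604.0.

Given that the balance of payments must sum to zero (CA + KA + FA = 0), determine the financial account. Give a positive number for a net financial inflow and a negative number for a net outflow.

Goods balance = 604.0 - 1085.5 = -481.5
Services balance = 332.0 - 608.9 = -276.9
Trade balance (goods + services) = -481.5 + (-276.9) = -758.4
Net primary income = 93.4
Net secondary income = -74.7
Current account = -758.4 + 93.4 + (-74.7) = -739.7
Financial account = -(-739.7 + 19.2) = 720.5

720.5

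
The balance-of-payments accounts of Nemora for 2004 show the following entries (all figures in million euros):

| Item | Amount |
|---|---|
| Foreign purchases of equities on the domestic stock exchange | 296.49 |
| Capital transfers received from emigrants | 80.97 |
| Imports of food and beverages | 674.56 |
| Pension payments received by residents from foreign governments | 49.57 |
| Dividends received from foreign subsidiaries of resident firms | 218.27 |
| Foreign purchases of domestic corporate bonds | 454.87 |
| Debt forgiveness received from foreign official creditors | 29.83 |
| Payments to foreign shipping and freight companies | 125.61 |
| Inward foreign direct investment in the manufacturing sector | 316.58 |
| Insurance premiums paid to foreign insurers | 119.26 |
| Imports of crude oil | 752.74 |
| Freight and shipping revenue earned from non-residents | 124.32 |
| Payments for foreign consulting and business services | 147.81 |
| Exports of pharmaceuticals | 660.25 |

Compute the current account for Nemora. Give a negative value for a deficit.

-767.57

Goods: -752.74 - 674.56 + 660.25 = -767.05
Services: 124.32 - 125.61 - 147.81 - 119.26 = -268.36
Primary income: 218.27
Secondary income: 49.57
Current account = (-767.05) + (-268.36) + 218.27 + 49.57 = -767.57
(Excluded from the current account — financial account: foreign purchases of equities on the domestic stock exchange 296.49, foreign purchases of domestic corporate bonds 454.87, inward foreign direct investment in the manufacturing sector 316.58; capital account: capital transfers received from emigrants 80.97, debt forgiveness received from foreign official creditors 29.83.)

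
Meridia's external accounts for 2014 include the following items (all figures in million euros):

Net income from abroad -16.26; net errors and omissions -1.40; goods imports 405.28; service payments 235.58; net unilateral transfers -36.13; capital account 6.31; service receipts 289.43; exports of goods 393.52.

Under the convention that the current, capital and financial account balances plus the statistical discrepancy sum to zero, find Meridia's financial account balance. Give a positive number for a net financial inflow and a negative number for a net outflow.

5.39

Goods balance = 393.52 - 405.28 = -11.76
Services balance = 289.43 - 235.58 = 53.85
Trade balance (goods + services) = -11.76 + 53.85 = 42.09
Net primary income = -16.26
Net secondary income = -36.13
Current account = 42.09 + (-16.26) + (-36.13) = -10.30
Financial account = -(-10.30 + 6.31 + (-1.40)) = 5.39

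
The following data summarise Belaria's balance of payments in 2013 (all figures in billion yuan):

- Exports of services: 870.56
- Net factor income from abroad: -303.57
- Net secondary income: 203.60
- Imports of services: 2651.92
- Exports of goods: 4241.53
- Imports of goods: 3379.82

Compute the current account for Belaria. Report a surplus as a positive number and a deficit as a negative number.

Goods balance = 4241.53 - 3379.82 = 861.71
Services balance = 870.56 - 2651.92 = -1781.36
Trade balance (goods + services) = 861.71 + (-1781.36) = -919.65
Net primary income = -303.57
Net secondary income = 203.60
Current account = -919.65 + (-303.57) + 203.60 = -1019.62

-1019.62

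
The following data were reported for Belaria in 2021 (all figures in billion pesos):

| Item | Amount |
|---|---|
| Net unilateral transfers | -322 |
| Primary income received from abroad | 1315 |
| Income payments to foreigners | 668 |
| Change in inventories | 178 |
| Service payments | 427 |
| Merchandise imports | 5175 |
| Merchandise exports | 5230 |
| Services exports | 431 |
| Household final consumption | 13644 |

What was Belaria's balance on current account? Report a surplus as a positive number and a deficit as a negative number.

Goods balance = 5230 - 5175 = 55
Services balance = 431 - 427 = 4
Trade balance (goods + services) = 55 + 4 = 59
Net primary income = 1315 - 668 = 647
Net secondary income = -322
Current account = 59 + 647 + (-322) = 384

384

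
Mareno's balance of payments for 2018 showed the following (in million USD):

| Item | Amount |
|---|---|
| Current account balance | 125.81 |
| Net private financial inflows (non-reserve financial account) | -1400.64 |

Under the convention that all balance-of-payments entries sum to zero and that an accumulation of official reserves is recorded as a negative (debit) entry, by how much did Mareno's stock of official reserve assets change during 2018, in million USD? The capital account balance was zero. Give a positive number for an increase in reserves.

Official reserve transactions balance = -(125.81 + (-1400.64)) = 1274.83
An accumulation of reserves is recorded as a debit (negative entry), so the change in the stock of reserves is the negative of that balance.
Change in official reserves = -(1274.83) = -1274.83

-1274.83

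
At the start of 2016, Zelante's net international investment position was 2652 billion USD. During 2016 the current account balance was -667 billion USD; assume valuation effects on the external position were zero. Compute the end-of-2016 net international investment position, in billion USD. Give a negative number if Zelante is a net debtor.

1985

With no valuation effects, change in NIIP = current account = -667
End-of-year NIIP = 2652 + (-667) = 1985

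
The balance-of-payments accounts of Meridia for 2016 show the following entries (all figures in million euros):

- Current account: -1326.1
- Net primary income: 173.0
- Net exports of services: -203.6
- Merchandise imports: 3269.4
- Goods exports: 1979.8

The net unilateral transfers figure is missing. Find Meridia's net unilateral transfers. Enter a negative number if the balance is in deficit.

Current account = goods balance + services balance + net primary income + net secondary income
Sum of the known components = -1320.2
Net unilateral transfers = CA - (known components) = -1326.1 - (-1320.2) = -5.9

-5.9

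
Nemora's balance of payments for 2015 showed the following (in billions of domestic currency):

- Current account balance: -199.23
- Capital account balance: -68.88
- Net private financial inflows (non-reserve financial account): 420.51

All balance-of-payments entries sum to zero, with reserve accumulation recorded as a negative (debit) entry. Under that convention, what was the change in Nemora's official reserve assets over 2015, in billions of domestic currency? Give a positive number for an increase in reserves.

Official reserve transactions balance = -((-199.23) + (-68.88) + 420.51) = -152.40
An accumulation of reserves is recorded as a debit (negative entry), so the change in the stock of reserves is the negative of that balance.
Change in official reserves = -(-152.40) = 152.40

152.40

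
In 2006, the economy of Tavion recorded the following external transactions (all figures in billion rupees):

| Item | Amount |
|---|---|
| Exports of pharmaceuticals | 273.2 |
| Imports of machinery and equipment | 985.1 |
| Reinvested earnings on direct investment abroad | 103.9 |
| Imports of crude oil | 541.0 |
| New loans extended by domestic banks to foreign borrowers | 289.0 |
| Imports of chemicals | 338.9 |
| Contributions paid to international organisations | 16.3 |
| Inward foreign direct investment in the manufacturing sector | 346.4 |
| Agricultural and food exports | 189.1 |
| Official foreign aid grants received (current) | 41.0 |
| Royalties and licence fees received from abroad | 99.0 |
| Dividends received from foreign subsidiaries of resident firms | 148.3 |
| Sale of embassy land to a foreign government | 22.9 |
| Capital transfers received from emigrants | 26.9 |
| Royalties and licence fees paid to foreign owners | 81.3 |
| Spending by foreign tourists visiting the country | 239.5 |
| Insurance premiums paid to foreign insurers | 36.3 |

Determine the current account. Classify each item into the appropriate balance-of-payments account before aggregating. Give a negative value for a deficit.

-904.9

Goods: 189.1 + 273.2 - 985.1 - 541.0 - 338.9 = -1402.7
Services: -36.3 + 99.0 + 239.5 - 81.3 = 220.9
Primary income: 103.9 + 148.3 = 252.2
Secondary income: -16.3 + 41.0 = 24.7
Current account = (-1402.7) + 220.9 + 252.2 + 24.7 = -904.9
(Excluded from the current account — financial account: new loans extended by domestic banks to foreign borrowers 289.0, inward foreign direct investment in the manufacturing sector 346.4; capital account: sale of embassy land to a foreign government 22.9, capital transfers received from emigrants 26.9.)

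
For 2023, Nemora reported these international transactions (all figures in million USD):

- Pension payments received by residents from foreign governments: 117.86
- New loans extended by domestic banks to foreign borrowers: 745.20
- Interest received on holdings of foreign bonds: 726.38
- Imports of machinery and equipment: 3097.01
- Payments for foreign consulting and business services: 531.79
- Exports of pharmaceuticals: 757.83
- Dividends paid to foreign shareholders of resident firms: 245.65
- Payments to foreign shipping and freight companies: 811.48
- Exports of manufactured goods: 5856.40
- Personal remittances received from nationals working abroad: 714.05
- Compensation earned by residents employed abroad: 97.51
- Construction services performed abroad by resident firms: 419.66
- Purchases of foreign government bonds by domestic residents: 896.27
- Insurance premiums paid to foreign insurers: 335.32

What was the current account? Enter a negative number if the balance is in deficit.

Goods: 5856.40 - 3097.01 + 757.83 = 3517.22
Services: -531.79 - 335.32 + 419.66 - 811.48 = -1258.93
Primary income: 97.51 + 726.38 - 245.65 = 578.24
Secondary income: 117.86 + 714.05 = 831.91
Current account = 3517.22 + (-1258.93) + 578.24 + 831.91 = 3668.44
(Excluded from the current account — financial account: new loans extended by domestic banks to foreign borrowers 745.20, purchases of foreign government bonds by domestic residents 896.27.)

3668.44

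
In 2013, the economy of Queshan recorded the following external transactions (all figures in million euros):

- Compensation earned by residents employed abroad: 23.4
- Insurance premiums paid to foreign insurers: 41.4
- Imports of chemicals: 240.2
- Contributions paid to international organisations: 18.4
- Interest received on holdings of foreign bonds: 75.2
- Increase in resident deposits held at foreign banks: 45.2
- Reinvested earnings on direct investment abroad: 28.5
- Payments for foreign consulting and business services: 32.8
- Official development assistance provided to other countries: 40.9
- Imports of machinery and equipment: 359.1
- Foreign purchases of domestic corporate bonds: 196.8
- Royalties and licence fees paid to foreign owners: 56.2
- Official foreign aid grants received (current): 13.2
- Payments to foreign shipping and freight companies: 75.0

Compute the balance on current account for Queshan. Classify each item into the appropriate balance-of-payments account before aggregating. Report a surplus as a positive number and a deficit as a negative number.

Goods: -240.2 - 359.1 = -599.3
Services: -41.4 - 75.0 - 32.8 - 56.2 = -205.4
Primary income: 28.5 + 75.2 + 23.4 = 127.1
Secondary income: -18.4 - 40.9 + 13.2 = -46.1
Current account = (-599.3) + (-205.4) + 127.1 + (-46.1) = -723.7
(Excluded from the current account — financial account: increase in resident deposits held at foreign banks 45.2, foreign purchases of domestic corporate bonds 196.8.)

-723.7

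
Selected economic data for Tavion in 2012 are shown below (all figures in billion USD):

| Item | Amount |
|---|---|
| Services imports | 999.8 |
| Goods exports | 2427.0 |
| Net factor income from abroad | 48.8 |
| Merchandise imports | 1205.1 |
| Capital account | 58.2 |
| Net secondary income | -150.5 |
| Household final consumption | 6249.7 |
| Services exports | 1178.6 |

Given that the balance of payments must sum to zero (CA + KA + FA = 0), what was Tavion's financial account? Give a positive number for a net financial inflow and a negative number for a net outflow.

-1357.2

Goods balance = 2427.0 - 1205.1 = 1221.9
Services balance = 1178.6 - 999.8 = 178.8
Trade balance (goods + services) = 1221.9 + 178.8 = 1400.7
Net primary income = 48.8
Net secondary income = -150.5
Current account = 1400.7 + 48.8 + (-150.5) = 1299.0
Financial account = -(1299.0 + 58.2) = -1357.2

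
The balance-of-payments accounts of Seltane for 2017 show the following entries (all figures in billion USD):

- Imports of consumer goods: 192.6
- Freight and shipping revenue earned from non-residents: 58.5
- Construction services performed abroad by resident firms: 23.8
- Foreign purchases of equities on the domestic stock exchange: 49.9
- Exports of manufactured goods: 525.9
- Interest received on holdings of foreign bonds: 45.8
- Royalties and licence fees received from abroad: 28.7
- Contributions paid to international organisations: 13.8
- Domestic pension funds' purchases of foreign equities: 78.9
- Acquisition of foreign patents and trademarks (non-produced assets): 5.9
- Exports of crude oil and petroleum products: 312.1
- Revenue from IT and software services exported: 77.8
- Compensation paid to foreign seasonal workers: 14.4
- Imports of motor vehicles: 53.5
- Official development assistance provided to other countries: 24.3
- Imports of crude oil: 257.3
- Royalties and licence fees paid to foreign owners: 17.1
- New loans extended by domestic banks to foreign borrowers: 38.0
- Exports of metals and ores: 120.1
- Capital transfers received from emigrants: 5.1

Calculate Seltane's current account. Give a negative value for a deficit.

Goods: 312.1 + 525.9 - 53.5 - 192.6 + 120.1 - 257.3 = 454.7
Services: 23.8 + 77.8 + 58.5 + 28.7 - 17.1 = 171.7
Primary income: 45.8 - 14.4 = 31.4
Secondary income: -24.3 - 13.8 = -38.1
Current account = 454.7 + 171.7 + 31.4 + (-38.1) = 619.7
(Excluded from the current account — financial account: foreign purchases of equities on the domestic stock exchange 49.9, domestic pension funds' purchases of foreign equities 78.9, new loans extended by domestic banks to foreign borrowers 38.0; capital account: acquisition of foreign patents and trademarks (non-produced assets) 5.9, capital transfers received from emigrants 5.1.)

619.7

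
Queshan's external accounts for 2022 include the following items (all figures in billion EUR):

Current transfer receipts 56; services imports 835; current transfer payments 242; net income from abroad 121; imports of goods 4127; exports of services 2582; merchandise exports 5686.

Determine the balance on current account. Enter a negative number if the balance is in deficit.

3241

Goods balance = 5686 - 4127 = 1559
Services balance = 2582 - 835 = 1747
Trade balance (goods + services) = 1559 + 1747 = 3306
Net primary income = 121
Net secondary income = 56 - 242 = -186
Current account = 3306 + 121 + (-186) = 3241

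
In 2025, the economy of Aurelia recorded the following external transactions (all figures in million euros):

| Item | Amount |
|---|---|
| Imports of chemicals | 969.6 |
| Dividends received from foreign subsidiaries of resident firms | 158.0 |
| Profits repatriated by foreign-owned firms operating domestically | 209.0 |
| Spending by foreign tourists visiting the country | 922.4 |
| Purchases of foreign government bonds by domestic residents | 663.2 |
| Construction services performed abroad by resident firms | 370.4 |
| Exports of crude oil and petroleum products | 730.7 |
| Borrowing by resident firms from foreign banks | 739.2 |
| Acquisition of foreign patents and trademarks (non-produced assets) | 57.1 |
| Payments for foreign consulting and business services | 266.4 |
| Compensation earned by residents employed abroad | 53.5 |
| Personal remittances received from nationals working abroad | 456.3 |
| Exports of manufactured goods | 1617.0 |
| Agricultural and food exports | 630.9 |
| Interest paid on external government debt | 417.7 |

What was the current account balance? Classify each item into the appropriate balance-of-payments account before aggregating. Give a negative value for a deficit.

3076.5

Goods: 630.9 - 969.6 + 1617.0 + 730.7 = 2009.0
Services: -266.4 + 370.4 + 922.4 = 1026.4
Primary income: 158.0 - 417.7 - 209.0 + 53.5 = -415.2
Secondary income: 456.3
Current account = 2009.0 + 1026.4 + (-415.2) + 456.3 = 3076.5
(Excluded from the current account — financial account: purchases of foreign government bonds by domestic residents 663.2, borrowing by resident firms from foreign banks 739.2; capital account: acquisition of foreign patents and trademarks (non-produced assets) 57.1.)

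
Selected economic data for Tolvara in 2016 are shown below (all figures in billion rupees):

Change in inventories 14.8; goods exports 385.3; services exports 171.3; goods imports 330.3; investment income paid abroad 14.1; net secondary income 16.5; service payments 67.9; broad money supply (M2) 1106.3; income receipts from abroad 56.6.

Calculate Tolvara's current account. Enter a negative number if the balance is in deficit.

217.4

Goods balance = 385.3 - 330.3 = 55.0
Services balance = 171.3 - 67.9 = 103.4
Trade balance (goods + services) = 55.0 + 103.4 = 158.4
Net primary income = 56.6 - 14.1 = 42.5
Net secondary income = 16.5
Current account = 158.4 + 42.5 + 16.5 = 217.4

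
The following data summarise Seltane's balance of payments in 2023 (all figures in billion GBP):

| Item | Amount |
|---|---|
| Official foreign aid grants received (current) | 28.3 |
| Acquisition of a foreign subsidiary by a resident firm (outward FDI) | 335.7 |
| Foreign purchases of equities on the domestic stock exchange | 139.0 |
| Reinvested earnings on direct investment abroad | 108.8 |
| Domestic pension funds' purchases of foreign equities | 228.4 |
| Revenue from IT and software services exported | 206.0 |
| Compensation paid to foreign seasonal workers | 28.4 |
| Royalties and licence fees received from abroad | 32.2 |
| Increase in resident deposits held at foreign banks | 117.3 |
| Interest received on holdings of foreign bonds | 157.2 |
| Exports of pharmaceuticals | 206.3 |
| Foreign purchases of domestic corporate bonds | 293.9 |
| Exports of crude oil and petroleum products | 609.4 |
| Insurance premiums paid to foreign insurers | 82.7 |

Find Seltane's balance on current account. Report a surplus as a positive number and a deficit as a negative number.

1237.1

Goods: 206.3 + 609.4 = 815.7
Services: 206.0 + 32.2 - 82.7 = 155.5
Primary income: 108.8 - 28.4 + 157.2 = 237.6
Secondary income: 28.3
Current account = 815.7 + 155.5 + 237.6 + 28.3 = 1237.1
(Excluded from the current account — financial account: acquisition of a foreign subsidiary by a resident firm (outward FDI) 335.7, foreign purchases of equities on the domestic stock exchange 139.0, domestic pension funds' purchases of foreign equities 228.4, increase in resident deposits held at foreign banks 117.3, foreign purchases of domestic corporate bonds 293.9.)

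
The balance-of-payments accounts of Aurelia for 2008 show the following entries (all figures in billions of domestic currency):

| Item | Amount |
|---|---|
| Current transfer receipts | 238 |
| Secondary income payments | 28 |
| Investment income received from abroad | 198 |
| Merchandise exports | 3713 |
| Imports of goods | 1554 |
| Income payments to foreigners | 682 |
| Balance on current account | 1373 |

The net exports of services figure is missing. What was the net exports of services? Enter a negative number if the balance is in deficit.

Current account = goods balance + services balance + net primary income + net secondary income
Sum of the known components = 1885
Net exports of services = CA - (known components) = 1373 - 1885 = -512

-512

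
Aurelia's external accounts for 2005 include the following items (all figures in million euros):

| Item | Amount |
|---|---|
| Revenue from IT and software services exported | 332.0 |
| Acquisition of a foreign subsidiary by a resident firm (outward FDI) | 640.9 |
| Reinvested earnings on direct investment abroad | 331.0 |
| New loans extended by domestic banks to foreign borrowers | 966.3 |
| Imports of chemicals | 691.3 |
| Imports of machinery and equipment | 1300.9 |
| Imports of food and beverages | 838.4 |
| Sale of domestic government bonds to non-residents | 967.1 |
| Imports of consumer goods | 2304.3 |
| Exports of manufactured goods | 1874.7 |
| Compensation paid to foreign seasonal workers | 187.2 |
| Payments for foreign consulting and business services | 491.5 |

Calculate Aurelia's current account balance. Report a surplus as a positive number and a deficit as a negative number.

-3275.9

Goods: -691.3 - 1300.9 - 838.4 - 2304.3 + 1874.7 = -3260.2
Services: -491.5 + 332.0 = -159.5
Primary income: 331.0 - 187.2 = 143.8
Current account = (-3260.2) + (-159.5) + 143.8 = -3275.9
(Excluded from the current account — financial account: acquisition of a foreign subsidiary by a resident firm (outward FDI) 640.9, new loans extended by domestic banks to foreign borrowers 966.3, sale of domestic government bonds to non-residents 967.1.)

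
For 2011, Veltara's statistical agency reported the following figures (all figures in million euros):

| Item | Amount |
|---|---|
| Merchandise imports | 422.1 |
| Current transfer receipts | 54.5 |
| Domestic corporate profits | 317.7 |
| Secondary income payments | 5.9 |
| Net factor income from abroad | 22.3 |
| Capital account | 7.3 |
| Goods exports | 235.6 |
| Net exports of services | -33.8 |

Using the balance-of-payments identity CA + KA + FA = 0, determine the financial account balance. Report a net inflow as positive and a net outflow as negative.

Goods balance = 235.6 - 422.1 = -186.5
Services balance = -33.8
Trade balance (goods + services) = -186.5 + (-33.8) = -220.3
Net primary income = 22.3
Net secondary income = 54.5 - 5.9 = 48.6
Current account = -220.3 + 22.3 + 48.6 = -149.4
Financial account = -(-149.4 + 7.3) = 142.1

142.1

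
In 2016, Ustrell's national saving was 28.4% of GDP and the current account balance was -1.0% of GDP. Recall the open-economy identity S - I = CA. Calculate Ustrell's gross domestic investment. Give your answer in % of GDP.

S - I = CA (net lending to the rest of the world).
I = S - CA = 28.4 - (-1.0) = 29.4

29.4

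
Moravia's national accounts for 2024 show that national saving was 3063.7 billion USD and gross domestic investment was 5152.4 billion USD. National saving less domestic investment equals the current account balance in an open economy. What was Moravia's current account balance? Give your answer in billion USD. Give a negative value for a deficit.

-2088.7

CA = S - I = 3063.7 - 5152.4 = -2088.7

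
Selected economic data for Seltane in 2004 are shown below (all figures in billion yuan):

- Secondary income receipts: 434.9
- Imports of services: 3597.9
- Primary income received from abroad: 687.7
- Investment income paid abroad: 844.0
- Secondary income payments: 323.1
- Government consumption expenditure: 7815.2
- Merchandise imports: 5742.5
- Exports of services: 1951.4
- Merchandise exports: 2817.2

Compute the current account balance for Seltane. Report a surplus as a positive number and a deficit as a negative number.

Goods balance = 2817.2 - 5742.5 = -2925.3
Services balance = 1951.4 - 3597.9 = -1646.5
Trade balance (goods + services) = -2925.3 + (-1646.5) = -4571.8
Net primary income = 687.7 - 844.0 = -156.3
Net secondary income = 434.9 - 323.1 = 111.8
Current account = -4571.8 + (-156.3) + 111.8 = -4616.3

-4616.3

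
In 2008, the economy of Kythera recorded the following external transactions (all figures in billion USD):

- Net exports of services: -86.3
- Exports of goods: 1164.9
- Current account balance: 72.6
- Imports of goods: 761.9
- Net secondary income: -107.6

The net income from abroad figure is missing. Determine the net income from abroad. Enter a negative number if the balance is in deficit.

Current account = goods balance + services balance + net primary income + net secondary income
Sum of the known components = 209.1
Net income from abroad = CA - (known components) = 72.6 - 209.1 = -136.5

-136.5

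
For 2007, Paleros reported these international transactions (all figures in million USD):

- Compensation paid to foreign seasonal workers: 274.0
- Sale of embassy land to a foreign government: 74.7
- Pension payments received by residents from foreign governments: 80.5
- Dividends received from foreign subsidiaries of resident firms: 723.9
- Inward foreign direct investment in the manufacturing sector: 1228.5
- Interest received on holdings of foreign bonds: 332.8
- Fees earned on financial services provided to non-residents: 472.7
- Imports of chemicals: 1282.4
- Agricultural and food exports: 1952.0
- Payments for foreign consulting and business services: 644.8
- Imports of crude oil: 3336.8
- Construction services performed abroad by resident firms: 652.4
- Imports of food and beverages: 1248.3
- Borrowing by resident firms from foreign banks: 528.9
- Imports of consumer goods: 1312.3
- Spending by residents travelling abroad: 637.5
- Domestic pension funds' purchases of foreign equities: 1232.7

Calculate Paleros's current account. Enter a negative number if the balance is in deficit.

-4521.8

Goods: -1282.4 - 3336.8 - 1248.3 + 1952.0 - 1312.3 = -5227.8
Services: 652.4 + 472.7 - 644.8 - 637.5 = -157.2
Primary income: 332.8 - 274.0 + 723.9 = 782.7
Secondary income: 80.5
Current account = (-5227.8) + (-157.2) + 782.7 + 80.5 = -4521.8
(Excluded from the current account — capital account: sale of embassy land to a foreign government 74.7; financial account: inward foreign direct investment in the manufacturing sector 1228.5, borrowing by resident firms from foreign banks 528.9, domestic pension funds' purchases of foreign equities 1232.7.)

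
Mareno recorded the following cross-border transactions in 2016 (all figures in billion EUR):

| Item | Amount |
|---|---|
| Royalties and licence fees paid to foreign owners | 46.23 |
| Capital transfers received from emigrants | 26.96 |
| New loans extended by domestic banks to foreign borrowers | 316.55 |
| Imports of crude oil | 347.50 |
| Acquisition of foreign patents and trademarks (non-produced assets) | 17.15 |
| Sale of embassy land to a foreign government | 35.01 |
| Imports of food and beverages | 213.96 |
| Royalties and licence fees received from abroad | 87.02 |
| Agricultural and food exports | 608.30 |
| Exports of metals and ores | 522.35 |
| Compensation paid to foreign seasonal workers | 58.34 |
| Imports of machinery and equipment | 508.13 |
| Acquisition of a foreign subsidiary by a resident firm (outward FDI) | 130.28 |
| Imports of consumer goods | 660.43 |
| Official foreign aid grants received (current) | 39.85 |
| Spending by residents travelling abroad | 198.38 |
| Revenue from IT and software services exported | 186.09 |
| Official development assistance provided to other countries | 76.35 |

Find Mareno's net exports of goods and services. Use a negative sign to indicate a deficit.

-570.87

Goods: 608.30 - 508.13 - 660.43 - 213.96 + 522.35 - 347.50 = -599.37
Services: 186.09 + 87.02 - 46.23 - 198.38 = 28.50
Trade balance = -599.37 + 28.50 = -570.87
(Excluded from the trade balance — capital account: capital transfers received from emigrants 26.96, acquisition of foreign patents and trademarks (non-produced assets) 17.15, sale of embassy land to a foreign government 35.01; financial account: new loans extended by domestic banks to foreign borrowers 316.55, acquisition of a foreign subsidiary by a resident firm (outward FDI) 130.28; primary income: compensation paid to foreign seasonal workers 58.34; secondary income: official foreign aid grants received (current) 39.85, official development assistance provided to other countries 76.35.)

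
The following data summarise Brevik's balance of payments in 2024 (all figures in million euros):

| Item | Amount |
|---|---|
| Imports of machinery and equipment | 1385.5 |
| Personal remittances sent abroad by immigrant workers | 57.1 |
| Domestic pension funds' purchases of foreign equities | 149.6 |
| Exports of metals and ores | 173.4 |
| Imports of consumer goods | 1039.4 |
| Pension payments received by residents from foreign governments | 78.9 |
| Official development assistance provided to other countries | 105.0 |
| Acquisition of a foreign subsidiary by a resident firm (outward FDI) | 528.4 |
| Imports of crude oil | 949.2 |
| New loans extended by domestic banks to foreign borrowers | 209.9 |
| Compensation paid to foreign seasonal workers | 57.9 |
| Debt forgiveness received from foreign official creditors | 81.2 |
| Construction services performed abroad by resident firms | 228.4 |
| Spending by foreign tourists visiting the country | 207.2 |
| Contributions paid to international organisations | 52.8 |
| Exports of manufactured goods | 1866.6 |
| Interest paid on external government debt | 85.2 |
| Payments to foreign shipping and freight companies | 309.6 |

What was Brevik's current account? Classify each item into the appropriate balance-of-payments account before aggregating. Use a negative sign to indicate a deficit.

Goods: -1039.4 + 1866.6 + 173.4 - 1385.5 - 949.2 = -1334.1
Services: 228.4 - 309.6 + 207.2 = 126.0
Primary income: -57.9 - 85.2 = -143.1
Secondary income: -105.0 - 57.1 + 78.9 - 52.8 = -136.0
Current account = (-1334.1) + 126.0 + (-143.1) + (-136.0) = -1487.2
(Excluded from the current account — financial account: domestic pension funds' purchases of foreign equities 149.6, acquisition of a foreign subsidiary by a resident firm (outward FDI) 528.4, new loans extended by domestic banks to foreign borrowers 209.9; capital account: debt forgiveness received from foreign official creditors 81.2.)

-1487.2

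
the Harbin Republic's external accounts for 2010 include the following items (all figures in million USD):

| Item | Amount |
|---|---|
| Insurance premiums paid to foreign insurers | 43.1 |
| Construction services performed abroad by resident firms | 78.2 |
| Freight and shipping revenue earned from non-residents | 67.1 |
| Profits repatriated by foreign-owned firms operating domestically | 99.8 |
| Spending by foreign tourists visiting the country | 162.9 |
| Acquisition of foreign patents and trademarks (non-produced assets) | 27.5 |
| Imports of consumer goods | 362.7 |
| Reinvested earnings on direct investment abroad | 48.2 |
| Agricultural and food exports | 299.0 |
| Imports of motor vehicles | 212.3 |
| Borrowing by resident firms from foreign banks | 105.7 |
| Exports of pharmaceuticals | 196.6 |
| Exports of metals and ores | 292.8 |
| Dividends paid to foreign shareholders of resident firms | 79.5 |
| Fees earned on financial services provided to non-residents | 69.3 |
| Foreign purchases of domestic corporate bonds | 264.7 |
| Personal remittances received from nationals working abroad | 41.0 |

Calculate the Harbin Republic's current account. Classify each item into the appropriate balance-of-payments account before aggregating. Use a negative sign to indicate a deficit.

457.7

Goods: 292.8 + 299.0 - 212.3 - 362.7 + 196.6 = 213.4
Services: 67.1 + 69.3 - 43.1 + 162.9 + 78.2 = 334.4
Primary income: -79.5 - 99.8 + 48.2 = -131.1
Secondary income: 41.0
Current account = 213.4 + 334.4 + (-131.1) + 41.0 = 457.7
(Excluded from the current account — capital account: acquisition of foreign patents and trademarks (non-produced assets) 27.5; financial account: borrowing by resident firms from foreign banks 105.7, foreign purchases of domestic corporate bonds 264.7.)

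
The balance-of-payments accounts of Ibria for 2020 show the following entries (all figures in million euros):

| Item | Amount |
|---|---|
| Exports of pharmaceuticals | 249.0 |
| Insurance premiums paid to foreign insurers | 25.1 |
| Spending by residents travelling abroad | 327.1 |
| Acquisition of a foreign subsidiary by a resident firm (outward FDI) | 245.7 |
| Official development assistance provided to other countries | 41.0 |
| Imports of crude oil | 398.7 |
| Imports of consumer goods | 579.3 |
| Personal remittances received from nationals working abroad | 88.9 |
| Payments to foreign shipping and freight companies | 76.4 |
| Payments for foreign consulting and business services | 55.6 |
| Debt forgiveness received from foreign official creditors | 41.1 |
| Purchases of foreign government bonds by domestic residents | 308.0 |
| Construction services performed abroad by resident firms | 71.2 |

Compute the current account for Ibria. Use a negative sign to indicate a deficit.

Goods: -398.7 + 249.0 - 579.3 = -729.0
Services: -25.1 - 76.4 - 327.1 + 71.2 - 55.6 = -413.0
Secondary income: -41.0 + 88.9 = 47.9
Current account = (-729.0) + (-413.0) + 47.9 = -1094.1
(Excluded from the current account — financial account: acquisition of a foreign subsidiary by a resident firm (outward FDI) 245.7, purchases of foreign government bonds by domestic residents 308.0; capital account: debt forgiveness received from foreign official creditors 41.1.)

-1094.1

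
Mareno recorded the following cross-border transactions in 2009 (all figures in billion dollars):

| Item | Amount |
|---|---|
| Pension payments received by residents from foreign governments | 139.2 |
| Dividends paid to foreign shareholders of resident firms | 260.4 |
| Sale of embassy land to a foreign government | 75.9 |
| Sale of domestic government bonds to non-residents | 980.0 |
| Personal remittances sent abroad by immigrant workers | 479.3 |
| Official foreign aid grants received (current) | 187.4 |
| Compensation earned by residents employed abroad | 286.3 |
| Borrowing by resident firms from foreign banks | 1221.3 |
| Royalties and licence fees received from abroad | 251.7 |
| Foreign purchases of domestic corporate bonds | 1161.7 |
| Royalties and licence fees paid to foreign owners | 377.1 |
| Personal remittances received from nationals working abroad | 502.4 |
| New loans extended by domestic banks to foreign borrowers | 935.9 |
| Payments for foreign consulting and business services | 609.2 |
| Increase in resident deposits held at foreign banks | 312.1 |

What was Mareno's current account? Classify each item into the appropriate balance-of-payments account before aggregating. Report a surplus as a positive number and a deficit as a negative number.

Services: -609.2 - 377.1 + 251.7 = -734.6
Primary income: -260.4 + 286.3 = 25.9
Secondary income: 502.4 + 139.2 - 479.3 + 187.4 = 349.7
Current account = (-734.6) + 25.9 + 349.7 = -359.0
(Excluded from the current account — capital account: sale of embassy land to a foreign government 75.9; financial account: sale of domestic government bonds to non-residents 980.0, borrowing by resident firms from foreign banks 1221.3, foreign purchases of domestic corporate bonds 1161.7, new loans extended by domestic banks to foreign borrowers 935.9, increase in resident deposits held at foreign banks 312.1.)

-359.0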